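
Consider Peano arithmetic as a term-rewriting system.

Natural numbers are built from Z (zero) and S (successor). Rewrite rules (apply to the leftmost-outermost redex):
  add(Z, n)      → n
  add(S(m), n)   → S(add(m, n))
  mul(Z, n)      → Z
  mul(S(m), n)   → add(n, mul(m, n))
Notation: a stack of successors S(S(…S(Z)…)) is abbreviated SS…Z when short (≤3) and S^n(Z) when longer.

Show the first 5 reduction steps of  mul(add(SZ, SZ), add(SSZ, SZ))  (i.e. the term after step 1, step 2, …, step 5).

Answer: after 5 steps: S(add(S(add(Z, SZ)), mul(add(Z, SZ), add(SSZ, SZ))))

Derivation:
  start: mul(add(SZ, SZ), add(SSZ, SZ))
  →1  mul(S(add(Z, SZ)), add(SSZ, SZ))
  →2  add(add(SSZ, SZ), mul(add(Z, SZ), add(SSZ, SZ)))
  →3  add(S(add(SZ, SZ)), mul(add(Z, SZ), add(SSZ, SZ)))
  →4  S(add(add(SZ, SZ), mul(add(Z, SZ), add(SSZ, SZ))))
  →5  S(add(S(add(Z, SZ)), mul(add(Z, SZ), add(SSZ, SZ))))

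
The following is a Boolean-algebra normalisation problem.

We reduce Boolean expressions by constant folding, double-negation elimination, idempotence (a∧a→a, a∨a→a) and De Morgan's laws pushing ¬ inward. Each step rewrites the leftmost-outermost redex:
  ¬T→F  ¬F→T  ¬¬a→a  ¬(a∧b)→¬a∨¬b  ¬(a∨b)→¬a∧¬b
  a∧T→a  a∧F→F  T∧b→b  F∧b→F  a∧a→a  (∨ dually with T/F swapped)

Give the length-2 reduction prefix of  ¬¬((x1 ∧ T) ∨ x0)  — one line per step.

Answer: after 2 steps: x1 ∨ x0

Reduction:
  start: ¬¬((x1 ∧ T) ∨ x0)
  step 1: (x1 ∧ T) ∨ x0
  step 2: x1 ∨ x0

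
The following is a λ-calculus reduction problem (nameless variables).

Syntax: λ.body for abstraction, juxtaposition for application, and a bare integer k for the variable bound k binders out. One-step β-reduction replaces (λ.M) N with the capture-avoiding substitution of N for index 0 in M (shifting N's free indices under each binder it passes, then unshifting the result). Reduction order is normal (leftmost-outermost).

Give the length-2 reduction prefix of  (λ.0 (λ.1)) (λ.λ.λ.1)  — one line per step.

Answer: after 2 steps: λ.λ.1

Derivation:
  start: (λ.0 (λ.1)) (λ.λ.λ.1)
  [1] (λ.λ.λ.1) (λ.λ.λ.λ.1)
  [2] λ.λ.1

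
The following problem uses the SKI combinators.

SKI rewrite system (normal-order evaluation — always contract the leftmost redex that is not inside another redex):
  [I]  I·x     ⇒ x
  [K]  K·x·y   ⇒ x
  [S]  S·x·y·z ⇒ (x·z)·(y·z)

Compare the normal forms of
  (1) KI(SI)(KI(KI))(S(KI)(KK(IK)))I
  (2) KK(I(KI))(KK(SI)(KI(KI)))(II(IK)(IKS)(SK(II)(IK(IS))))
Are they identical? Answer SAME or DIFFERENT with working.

Answer: SAME — A ⇓ KI, B ⇓ KI

Derivation:
Term A:
  start: KI(SI)(KI(KI))(S(KI)(KK(IK)))I
  step 1: I(KI(KI))(S(KI)(KK(IK)))I
  step 2: KI(KI)(S(KI)(KK(IK)))I
  step 3: I(S(KI)(KK(IK)))I
  step 4: S(KI)(KK(IK))I
  step 5: KII(KK(IK)I)
  step 6: I(KK(IK)I)
  step 7: KK(IK)I
  step 8: KI

Term B:
  start: KK(I(KI))(KK(SI)(KI(KI)))(II(IK)(IKS)(SK(II)(IK(IS))))
  step 1: K(KK(SI)(KI(KI)))(II(IK)(IKS)(SK(II)(IK(IS))))
  step 2: KK(SI)(KI(KI))
  step 3: K(KI(KI))
  step 4: KI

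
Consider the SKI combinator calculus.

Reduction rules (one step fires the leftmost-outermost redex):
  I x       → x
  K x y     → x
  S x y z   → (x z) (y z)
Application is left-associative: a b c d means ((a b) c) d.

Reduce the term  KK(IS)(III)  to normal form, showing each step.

Answer: normal form = KI  (in 3 steps)

Reduction:
  start: KK(IS)(III)
  →1  K(III)
  →2  K(II)
  →3  KI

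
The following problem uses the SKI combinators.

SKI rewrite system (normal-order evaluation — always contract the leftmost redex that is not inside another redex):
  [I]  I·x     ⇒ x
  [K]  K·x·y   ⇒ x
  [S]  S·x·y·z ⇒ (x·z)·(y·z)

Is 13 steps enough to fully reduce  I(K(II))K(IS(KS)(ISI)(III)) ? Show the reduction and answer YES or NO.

  start: I(K(II))K(IS(KS)(ISI)(III))
  step 1: K(II)K(IS(KS)(ISI)(III))
  step 2: II(IS(KS)(ISI)(III))
  step 3: I(IS(KS)(ISI)(III))
  step 4: IS(KS)(ISI)(III)
  step 5: S(KS)(ISI)(III)
  step 6: KS(III)(ISI(III))
  step 7: S(ISI(III))
  step 8: S(SI(III))
  step 9: S(SI(II))
  step 10: S(SII)

Answer: YES — reaches normal form S(SII) in 10 ≤ 13 steps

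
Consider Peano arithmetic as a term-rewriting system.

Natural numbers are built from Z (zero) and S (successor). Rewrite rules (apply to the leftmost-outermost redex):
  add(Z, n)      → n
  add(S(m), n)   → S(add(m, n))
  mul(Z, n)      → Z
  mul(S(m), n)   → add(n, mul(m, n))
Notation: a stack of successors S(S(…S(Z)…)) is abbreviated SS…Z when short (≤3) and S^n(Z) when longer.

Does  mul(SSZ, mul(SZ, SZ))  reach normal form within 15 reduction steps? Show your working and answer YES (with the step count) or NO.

Answer: YES — reaches normal form SSZ in 15 ≤ 15 steps

Working:
  start: mul(SSZ, mul(SZ, SZ))
  step 1: add(mul(SZ, SZ), mul(SZ, mul(SZ, SZ)))
  step 2: add(add(SZ, mul(Z, SZ)), mul(SZ, mul(SZ, SZ)))
  step 3: add(S(add(Z, mul(Z, SZ))), mul(SZ, mul(SZ, SZ)))
  step 4: S(add(add(Z, mul(Z, SZ)), mul(SZ, mul(SZ, SZ))))
  step 5: S(add(mul(Z, SZ), mul(SZ, mul(SZ, SZ))))
  step 6: S(add(Z, mul(SZ, mul(SZ, SZ))))
  step 7: S(mul(SZ, mul(SZ, SZ)))
  step 8: S(add(mul(SZ, SZ), mul(Z, mul(SZ, SZ))))
  step 9: S(add(add(SZ, mul(Z, SZ)), mul(Z, mul(SZ, SZ))))
  step 10: S(add(S(add(Z, mul(Z, SZ))), mul(Z, mul(SZ, SZ))))
  step 11: S(S(add(add(Z, mul(Z, SZ)), mul(Z, mul(SZ, SZ)))))
  step 12: S(S(add(mul(Z, SZ), mul(Z, mul(SZ, SZ)))))
  step 13: S(S(add(Z, mul(Z, mul(SZ, SZ)))))
  step 14: S(S(mul(Z, mul(SZ, SZ))))
  step 15: SSZ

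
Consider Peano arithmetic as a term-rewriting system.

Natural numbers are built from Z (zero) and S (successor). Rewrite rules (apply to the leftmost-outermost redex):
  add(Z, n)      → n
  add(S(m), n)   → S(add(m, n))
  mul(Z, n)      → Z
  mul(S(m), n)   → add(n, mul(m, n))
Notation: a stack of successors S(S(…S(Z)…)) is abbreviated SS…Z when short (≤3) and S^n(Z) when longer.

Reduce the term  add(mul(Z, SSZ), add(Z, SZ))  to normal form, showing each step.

Answer: normal form = SZ  (in 3 steps)

Working:
  start: add(mul(Z, SSZ), add(Z, SZ))
  →1  add(Z, add(Z, SZ))
  →2  add(Z, SZ)
  →3  SZ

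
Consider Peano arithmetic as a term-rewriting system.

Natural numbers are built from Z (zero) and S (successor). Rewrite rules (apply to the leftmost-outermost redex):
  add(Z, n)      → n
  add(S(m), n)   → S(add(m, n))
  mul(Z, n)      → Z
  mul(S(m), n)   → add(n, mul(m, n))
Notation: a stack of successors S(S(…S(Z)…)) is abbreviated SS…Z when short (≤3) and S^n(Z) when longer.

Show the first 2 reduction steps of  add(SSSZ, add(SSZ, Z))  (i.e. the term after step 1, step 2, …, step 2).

  start: add(SSSZ, add(SSZ, Z))
  →1  S(add(SSZ, add(SSZ, Z)))
  →2  S(S(add(SZ, add(SSZ, Z))))

Answer: after 2 steps: S(S(add(SZ, add(SSZ, Z))))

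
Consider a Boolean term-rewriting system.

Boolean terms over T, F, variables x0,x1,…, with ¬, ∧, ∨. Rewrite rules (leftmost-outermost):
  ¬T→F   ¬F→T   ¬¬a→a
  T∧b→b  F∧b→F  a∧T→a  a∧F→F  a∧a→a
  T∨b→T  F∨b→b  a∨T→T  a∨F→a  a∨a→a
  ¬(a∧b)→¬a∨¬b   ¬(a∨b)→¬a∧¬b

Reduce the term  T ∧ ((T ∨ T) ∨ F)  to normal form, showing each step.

Answer: normal form = T  (in 3 steps)

Reduction:
  start: T ∧ ((T ∨ T) ∨ F)
  →1  (T ∨ T) ∨ F
  →2  T ∨ T
  →3  T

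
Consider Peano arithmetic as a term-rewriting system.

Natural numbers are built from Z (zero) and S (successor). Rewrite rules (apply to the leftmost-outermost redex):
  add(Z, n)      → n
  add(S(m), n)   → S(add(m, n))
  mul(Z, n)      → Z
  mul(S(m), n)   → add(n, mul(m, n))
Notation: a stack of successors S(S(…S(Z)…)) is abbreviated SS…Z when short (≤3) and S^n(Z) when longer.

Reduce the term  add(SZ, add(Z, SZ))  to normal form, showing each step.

Answer: normal form = SSZ  (in 3 steps)

Working:
  start: add(SZ, add(Z, SZ))
  [1] S(add(Z, add(Z, SZ)))
  [2] S(add(Z, SZ))
  [3] SSZ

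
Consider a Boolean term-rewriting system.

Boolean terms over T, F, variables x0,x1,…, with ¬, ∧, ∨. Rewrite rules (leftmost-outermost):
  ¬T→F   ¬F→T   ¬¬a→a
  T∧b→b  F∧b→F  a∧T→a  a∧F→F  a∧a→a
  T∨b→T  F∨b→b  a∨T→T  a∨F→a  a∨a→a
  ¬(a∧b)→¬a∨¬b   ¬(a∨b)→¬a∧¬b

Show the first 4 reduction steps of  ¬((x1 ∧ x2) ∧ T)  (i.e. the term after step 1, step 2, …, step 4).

Answer: after 4 steps: ¬x1 ∨ ¬x2

Derivation:
  start: ¬((x1 ∧ x2) ∧ T)
  [1] ¬(x1 ∧ x2) ∨ ¬T
  [2] (¬x1 ∨ ¬x2) ∨ ¬T
  [3] (¬x1 ∨ ¬x2) ∨ F
  [4] ¬x1 ∨ ¬x2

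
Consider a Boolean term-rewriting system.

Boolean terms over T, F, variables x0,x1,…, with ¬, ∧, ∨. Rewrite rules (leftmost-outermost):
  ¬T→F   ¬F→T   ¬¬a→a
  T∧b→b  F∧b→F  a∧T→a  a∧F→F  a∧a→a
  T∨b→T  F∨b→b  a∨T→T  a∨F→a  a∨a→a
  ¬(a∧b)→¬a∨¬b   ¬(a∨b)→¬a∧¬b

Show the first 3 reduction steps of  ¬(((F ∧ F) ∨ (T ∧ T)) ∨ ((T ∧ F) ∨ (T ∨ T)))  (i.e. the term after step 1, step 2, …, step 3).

Answer: after 3 steps: ((¬F ∨ ¬F) ∧ ¬(T ∧ T)) ∧ ¬((T ∧ F) ∨ (T ∨ T))

Reduction:
  start: ¬(((F ∧ F) ∨ (T ∧ T)) ∨ ((T ∧ F) ∨ (T ∨ T)))
  →1  ¬((F ∧ F) ∨ (T ∧ T)) ∧ ¬((T ∧ F) ∨ (T ∨ T))
  →2  (¬(F ∧ F) ∧ ¬(T ∧ T)) ∧ ¬((T ∧ F) ∨ (T ∨ T))
  →3  ((¬F ∨ ¬F) ∧ ¬(T ∧ T)) ∧ ¬((T ∧ F) ∨ (T ∨ T))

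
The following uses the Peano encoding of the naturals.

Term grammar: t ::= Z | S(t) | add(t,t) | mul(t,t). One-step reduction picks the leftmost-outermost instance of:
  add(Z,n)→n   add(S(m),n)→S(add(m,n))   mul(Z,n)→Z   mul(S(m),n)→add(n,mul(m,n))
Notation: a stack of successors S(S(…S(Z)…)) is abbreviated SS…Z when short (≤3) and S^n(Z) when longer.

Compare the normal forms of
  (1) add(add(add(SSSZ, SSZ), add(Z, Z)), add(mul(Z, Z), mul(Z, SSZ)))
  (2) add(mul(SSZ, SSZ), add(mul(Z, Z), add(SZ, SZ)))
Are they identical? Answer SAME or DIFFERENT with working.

Term A:
  start: add(add(add(SSSZ, SSZ), add(Z, Z)), add(mul(Z, Z), mul(Z, SSZ)))
  step 1: add(add(S(add(SSZ, SSZ)), add(Z, Z)), add(mul(Z, Z), mul(Z, SSZ)))
  step 2: add(S(add(add(SSZ, SSZ), add(Z, Z))), add(mul(Z, Z), mul(Z, SSZ)))
  step 3: S(add(add(add(SSZ, SSZ), add(Z, Z)), add(mul(Z, Z), mul(Z, SSZ))))
  step 4: S(add(add(S(add(SZ, SSZ)), add(Z, Z)), add(mul(Z, Z), mul(Z, SSZ))))
  step 5: S(add(S(add(add(SZ, SSZ), add(Z, Z))), add(mul(Z, Z), mul(Z, SSZ))))
  step 6: S(S(add(add(add(SZ, SSZ), add(Z, Z)), add(mul(Z, Z), mul(Z, SSZ)))))
  step 7: S(S(add(add(S(add(Z, SSZ)), add(Z, Z)), add(mul(Z, Z), mul(Z, SSZ)))))
  step 8: S(S(add(S(add(add(Z, SSZ), add(Z, Z))), add(mul(Z, Z), mul(Z, SSZ)))))
  step 9: S(S(S(add(add(add(Z, SSZ), add(Z, Z)), add(mul(Z, Z), mul(Z, SSZ))))))
  step 10: S(S(S(add(add(SSZ, add(Z, Z)), add(mul(Z, Z), mul(Z, SSZ))))))
  step 11: S(S(S(add(S(add(SZ, add(Z, Z))), add(mul(Z, Z), mul(Z, SSZ))))))
  step 12: S(S(S(S(add(add(SZ, add(Z, Z)), add(mul(Z, Z), mul(Z, SSZ)))))))
  step 13: S(S(S(S(add(S(add(Z, add(Z, Z))), add(mul(Z, Z), mul(Z, SSZ)))))))
  step 14: S(S(S(S(S(add(add(Z, add(Z, Z)), add(mul(Z, Z), mul(Z, SSZ))))))))
  step 15: S(S(S(S(S(add(add(Z, Z), add(mul(Z, Z), mul(Z, SSZ))))))))
  step 16: S(S(S(S(S(add(Z, add(mul(Z, Z), mul(Z, SSZ))))))))
  step 17: S(S(S(S(S(add(mul(Z, Z), mul(Z, SSZ)))))))
  step 18: S(S(S(S(S(add(Z, mul(Z, SSZ)))))))
  step 19: S(S(S(S(S(mul(Z, SSZ))))))
  step 20: S^5(Z)

Term B:
  start: add(mul(SSZ, SSZ), add(mul(Z, Z), add(SZ, SZ)))
  step 1: add(add(SSZ, mul(SZ, SSZ)), add(mul(Z, Z), add(SZ, SZ)))
  step 2: add(S(add(SZ, mul(SZ, SSZ))), add(mul(Z, Z), add(SZ, SZ)))
  step 3: S(add(add(SZ, mul(SZ, SSZ)), add(mul(Z, Z), add(SZ, SZ))))
  step 4: S(add(S(add(Z, mul(SZ, SSZ))), add(mul(Z, Z), add(SZ, SZ))))
  step 5: S(S(add(add(Z, mul(SZ, SSZ)), add(mul(Z, Z), add(SZ, SZ)))))
  step 6: S(S(add(mul(SZ, SSZ), add(mul(Z, Z), add(SZ, SZ)))))
  step 7: S(S(add(add(SSZ, mul(Z, SSZ)), add(mul(Z, Z), add(SZ, SZ)))))
  step 8: S(S(add(S(add(SZ, mul(Z, SSZ))), add(mul(Z, Z), add(SZ, SZ)))))
  step 9: S(S(S(add(add(SZ, mul(Z, SSZ)), add(mul(Z, Z), add(SZ, SZ))))))
  step 10: S(S(S(add(S(add(Z, mul(Z, SSZ))), add(mul(Z, Z), add(SZ, SZ))))))
  step 11: S(S(S(S(add(add(Z, mul(Z, SSZ)), add(mul(Z, Z), add(SZ, SZ)))))))
  step 12: S(S(S(S(add(mul(Z, SSZ), add(mul(Z, Z), add(SZ, SZ)))))))
  step 13: S(S(S(S(add(Z, add(mul(Z, Z), add(SZ, SZ)))))))
  step 14: S(S(S(S(add(mul(Z, Z), add(SZ, SZ))))))
  step 15: S(S(S(S(add(Z, add(SZ, SZ))))))
  step 16: S(S(S(S(add(SZ, SZ)))))
  step 17: S(S(S(S(S(add(Z, SZ))))))
  step 18: S^6(Z)

Answer: DIFFERENT — A ⇓ S^5(Z), B ⇓ S^6(Z)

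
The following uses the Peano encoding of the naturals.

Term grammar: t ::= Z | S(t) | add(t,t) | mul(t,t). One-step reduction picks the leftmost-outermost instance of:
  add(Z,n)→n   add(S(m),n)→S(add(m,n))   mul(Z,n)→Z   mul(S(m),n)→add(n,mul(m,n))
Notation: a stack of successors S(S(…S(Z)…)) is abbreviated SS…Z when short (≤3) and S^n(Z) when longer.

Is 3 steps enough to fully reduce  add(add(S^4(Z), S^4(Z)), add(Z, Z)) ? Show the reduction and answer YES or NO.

  start: add(add(S^4(Z), S^4(Z)), add(Z, Z))
  [1] add(S(add(SSSZ, S^4(Z))), add(Z, Z))
  [2] S(add(add(SSSZ, S^4(Z)), add(Z, Z)))
  [3] S(add(S(add(SSZ, S^4(Z))), add(Z, Z)))

Answer: NO — after 3 steps the term is S(add(S(add(SSZ, S^4(Z))), add(Z, Z))), not yet normal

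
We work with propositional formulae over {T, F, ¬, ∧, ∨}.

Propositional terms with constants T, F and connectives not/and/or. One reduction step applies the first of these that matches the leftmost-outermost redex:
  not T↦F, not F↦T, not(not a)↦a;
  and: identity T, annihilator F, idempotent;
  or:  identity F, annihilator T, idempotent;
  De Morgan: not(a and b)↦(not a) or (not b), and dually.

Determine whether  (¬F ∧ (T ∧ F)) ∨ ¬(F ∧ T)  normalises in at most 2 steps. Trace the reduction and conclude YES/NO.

Answer: NO — after 2 steps the term is (T ∧ F) ∨ ¬(F ∧ T), not yet normal

Reduction:
  start: (¬F ∧ (T ∧ F)) ∨ ¬(F ∧ T)
  [1] (T ∧ (T ∧ F)) ∨ ¬(F ∧ T)
  [2] (T ∧ F) ∨ ¬(F ∧ T)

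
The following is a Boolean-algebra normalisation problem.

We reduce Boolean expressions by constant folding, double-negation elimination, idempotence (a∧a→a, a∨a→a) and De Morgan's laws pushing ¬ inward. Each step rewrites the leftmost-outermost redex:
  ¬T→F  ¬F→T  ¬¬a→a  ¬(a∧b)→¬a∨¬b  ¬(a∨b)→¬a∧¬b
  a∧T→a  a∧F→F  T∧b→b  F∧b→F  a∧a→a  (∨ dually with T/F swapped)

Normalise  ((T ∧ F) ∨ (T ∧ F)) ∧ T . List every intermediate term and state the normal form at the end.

Answer: normal form = F  (in 3 steps)

Working:
  start: ((T ∧ F) ∨ (T ∧ F)) ∧ T
  [1] (T ∧ F) ∨ (T ∧ F)
  [2] T ∧ F
  [3] F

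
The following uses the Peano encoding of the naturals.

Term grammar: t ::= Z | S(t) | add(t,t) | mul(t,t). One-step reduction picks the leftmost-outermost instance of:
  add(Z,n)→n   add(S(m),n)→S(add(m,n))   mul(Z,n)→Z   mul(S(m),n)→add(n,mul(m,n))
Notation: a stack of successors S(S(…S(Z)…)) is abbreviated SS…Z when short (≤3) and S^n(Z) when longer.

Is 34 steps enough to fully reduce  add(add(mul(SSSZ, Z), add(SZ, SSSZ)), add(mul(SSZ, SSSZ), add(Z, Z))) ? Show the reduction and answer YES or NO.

  start: add(add(mul(SSSZ, Z), add(SZ, SSSZ)), add(mul(SSZ, SSSZ), add(Z, Z)))
  →1  add(add(add(Z, mul(SSZ, Z)), add(SZ, SSSZ)), add(mul(SSZ, SSSZ), add(Z, Z)))
  →2  add(add(mul(SSZ, Z), add(SZ, SSSZ)), add(mul(SSZ, SSSZ), add(Z, Z)))
  →3  add(add(add(Z, mul(SZ, Z)), add(SZ, SSSZ)), add(mul(SSZ, SSSZ), add(Z, Z)))
  →4  add(add(mul(SZ, Z), add(SZ, SSSZ)), add(mul(SSZ, SSSZ), add(Z, Z)))
  →5  add(add(add(Z, mul(Z, Z)), add(SZ, SSSZ)), add(mul(SSZ, SSSZ), add(Z, Z)))
  →6  add(add(mul(Z, Z), add(SZ, SSSZ)), add(mul(SSZ, SSSZ), add(Z, Z)))
  →7  add(add(Z, add(SZ, SSSZ)), add(mul(SSZ, SSSZ), add(Z, Z)))
  →8  add(add(SZ, SSSZ), add(mul(SSZ, SSSZ), add(Z, Z)))
  →9  add(S(add(Z, SSSZ)), add(mul(SSZ, SSSZ), add(Z, Z)))
  →10  S(add(add(Z, SSSZ), add(mul(SSZ, SSSZ), add(Z, Z))))
  →11  S(add(SSSZ, add(mul(SSZ, SSSZ), add(Z, Z))))
  →12  S(S(add(SSZ, add(mul(SSZ, SSSZ), add(Z, Z)))))
  →13  S(S(S(add(SZ, add(mul(SSZ, SSSZ), add(Z, Z))))))
  →14  S(S(S(S(add(Z, add(mul(SSZ, SSSZ), add(Z, Z)))))))
  →15  S(S(S(S(add(mul(SSZ, SSSZ), add(Z, Z))))))
  →16  S(S(S(S(add(add(SSSZ, mul(SZ, SSSZ)), add(Z, Z))))))
  →17  S(S(S(S(add(S(add(SSZ, mul(SZ, SSSZ))), add(Z, Z))))))
  →18  S(S(S(S(S(add(add(SSZ, mul(SZ, SSSZ)), add(Z, Z)))))))
  →19  S(S(S(S(S(add(S(add(SZ, mul(SZ, SSSZ))), add(Z, Z)))))))
  →20  S(S(S(S(S(S(add(add(SZ, mul(SZ, SSSZ)), add(Z, Z))))))))
  →21  S(S(S(S(S(S(add(S(add(Z, mul(SZ, SSSZ))), add(Z, Z))))))))
  →22  S(S(S(S(S(S(S(add(add(Z, mul(SZ, SSSZ)), add(Z, Z)))))))))
  →23  S(S(S(S(S(S(S(add(mul(SZ, SSSZ), add(Z, Z)))))))))
  →24  S(S(S(S(S(S(S(add(add(SSSZ, mul(Z, SSSZ)), add(Z, Z)))))))))
  →25  S(S(S(S(S(S(S(add(S(add(SSZ, mul(Z, SSSZ))), add(Z, Z)))))))))
  →26  S(S(S(S(S(S(S(S(add(add(SSZ, mul(Z, SSSZ)), add(Z, Z))))))))))
  →27  S(S(S(S(S(S(S(S(add(S(add(SZ, mul(Z, SSSZ))), add(Z, Z))))))))))
  →28  S(S(S(S(S(S(S(S(S(add(add(SZ, mul(Z, SSSZ)), add(Z, Z)))))))))))
  →29  S(S(S(S(S(S(S(S(S(add(S(add(Z, mul(Z, SSSZ))), add(Z, Z)))))))))))
  →30  S(S(S(S(S(S(S(S(S(S(add(add(Z, mul(Z, SSSZ)), add(Z, Z))))))))))))
  →31  S(S(S(S(S(S(S(S(S(S(add(mul(Z, SSSZ), add(Z, Z))))))))))))
  →32  S(S(S(S(S(S(S(S(S(S(add(Z, add(Z, Z))))))))))))
  →33  S(S(S(S(S(S(S(S(S(S(add(Z, Z)))))))))))
  →34  S^10(Z)

Answer: YES — reaches normal form S^10(Z) in 34 ≤ 34 steps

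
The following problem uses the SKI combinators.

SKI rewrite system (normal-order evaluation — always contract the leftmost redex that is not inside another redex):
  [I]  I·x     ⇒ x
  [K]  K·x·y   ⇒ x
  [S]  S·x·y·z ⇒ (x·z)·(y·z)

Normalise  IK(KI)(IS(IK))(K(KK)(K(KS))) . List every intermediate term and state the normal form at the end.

  start: IK(KI)(IS(IK))(K(KK)(K(KS)))
  step 1: K(KI)(IS(IK))(K(KK)(K(KS)))
  step 2: KI(K(KK)(K(KS)))
  step 3: I

Answer: normal form = I  (in 3 steps)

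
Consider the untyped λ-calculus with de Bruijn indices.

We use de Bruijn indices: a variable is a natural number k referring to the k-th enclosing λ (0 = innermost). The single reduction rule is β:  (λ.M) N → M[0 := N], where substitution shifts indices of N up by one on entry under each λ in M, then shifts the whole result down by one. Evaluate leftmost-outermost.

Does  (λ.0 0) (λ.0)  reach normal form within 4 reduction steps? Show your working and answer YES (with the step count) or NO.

  start: (λ.0 0) (λ.0)
  step 1: (λ.0) (λ.0)
  step 2: λ.0

Answer: YES — reaches normal form λ.0 in 2 ≤ 4 steps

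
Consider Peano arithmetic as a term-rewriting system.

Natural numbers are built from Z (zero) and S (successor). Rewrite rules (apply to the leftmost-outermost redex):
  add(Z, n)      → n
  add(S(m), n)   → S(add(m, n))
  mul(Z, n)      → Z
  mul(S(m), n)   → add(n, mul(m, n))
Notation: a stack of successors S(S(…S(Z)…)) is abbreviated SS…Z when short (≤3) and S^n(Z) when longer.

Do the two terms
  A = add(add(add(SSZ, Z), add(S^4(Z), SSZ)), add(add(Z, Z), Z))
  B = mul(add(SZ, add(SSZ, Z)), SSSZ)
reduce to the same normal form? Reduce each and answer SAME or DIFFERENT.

Term A:
  start: add(add(add(SSZ, Z), add(S^4(Z), SSZ)), add(add(Z, Z), Z))
  [1] add(add(S(add(SZ, Z)), add(S^4(Z), SSZ)), add(add(Z, Z), Z))
  [2] add(S(add(add(SZ, Z), add(S^4(Z), SSZ))), add(add(Z, Z), Z))
  [3] S(add(add(add(SZ, Z), add(S^4(Z), SSZ)), add(add(Z, Z), Z)))
  [4] S(add(add(S(add(Z, Z)), add(S^4(Z), SSZ)), add(add(Z, Z), Z)))
  [5] S(add(S(add(add(Z, Z), add(S^4(Z), SSZ))), add(add(Z, Z), Z)))
  [6] S(S(add(add(add(Z, Z), add(S^4(Z), SSZ)), add(add(Z, Z), Z))))
  [7] S(S(add(add(Z, add(S^4(Z), SSZ)), add(add(Z, Z), Z))))
  [8] S(S(add(add(S^4(Z), SSZ), add(add(Z, Z), Z))))
  [9] S(S(add(S(add(SSSZ, SSZ)), add(add(Z, Z), Z))))
  [10] S(S(S(add(add(SSSZ, SSZ), add(add(Z, Z), Z)))))
  [11] S(S(S(add(S(add(SSZ, SSZ)), add(add(Z, Z), Z)))))
  [12] S(S(S(S(add(add(SSZ, SSZ), add(add(Z, Z), Z))))))
  [13] S(S(S(S(add(S(add(SZ, SSZ)), add(add(Z, Z), Z))))))
  [14] S(S(S(S(S(add(add(SZ, SSZ), add(add(Z, Z), Z)))))))
  [15] S(S(S(S(S(add(S(add(Z, SSZ)), add(add(Z, Z), Z)))))))
  [16] S(S(S(S(S(S(add(add(Z, SSZ), add(add(Z, Z), Z))))))))
  [17] S(S(S(S(S(S(add(SSZ, add(add(Z, Z), Z))))))))
  [18] S(S(S(S(S(S(S(add(SZ, add(add(Z, Z), Z)))))))))
  [19] S(S(S(S(S(S(S(S(add(Z, add(add(Z, Z), Z))))))))))
  [20] S(S(S(S(S(S(S(S(add(add(Z, Z), Z)))))))))
  [21] S(S(S(S(S(S(S(S(add(Z, Z)))))))))
  [22] S^8(Z)

Term B:
  start: mul(add(SZ, add(SSZ, Z)), SSSZ)
  [1] mul(S(add(Z, add(SSZ, Z))), SSSZ)
  [2] add(SSSZ, mul(add(Z, add(SSZ, Z)), SSSZ))
  [3] S(add(SSZ, mul(add(Z, add(SSZ, Z)), SSSZ)))
  [4] S(S(add(SZ, mul(add(Z, add(SSZ, Z)), SSSZ))))
  [5] S(S(S(add(Z, mul(add(Z, add(SSZ, Z)), SSSZ)))))
  [6] S(S(S(mul(add(Z, add(SSZ, Z)), SSSZ))))
  [7] S(S(S(mul(add(SSZ, Z), SSSZ))))
  [8] S(S(S(mul(S(add(SZ, Z)), SSSZ))))
  [9] S(S(S(add(SSSZ, mul(add(SZ, Z), SSSZ)))))
  [10] S(S(S(S(add(SSZ, mul(add(SZ, Z), SSSZ))))))
  [11] S(S(S(S(S(add(SZ, mul(add(SZ, Z), SSSZ)))))))
  [12] S(S(S(S(S(S(add(Z, mul(add(SZ, Z), SSSZ))))))))
  [13] S(S(S(S(S(S(mul(add(SZ, Z), SSSZ)))))))
  [14] S(S(S(S(S(S(mul(S(add(Z, Z)), SSSZ)))))))
  [15] S(S(S(S(S(S(add(SSSZ, mul(add(Z, Z), SSSZ))))))))
  [16] S(S(S(S(S(S(S(add(SSZ, mul(add(Z, Z), SSSZ)))))))))
  [17] S(S(S(S(S(S(S(S(add(SZ, mul(add(Z, Z), SSSZ))))))))))
  [18] S(S(S(S(S(S(S(S(S(add(Z, mul(add(Z, Z), SSSZ)))))))))))
  [19] S(S(S(S(S(S(S(S(S(mul(add(Z, Z), SSSZ))))))))))
  [20] S(S(S(S(S(S(S(S(S(mul(Z, SSSZ))))))))))
  [21] S^9(Z)

Answer: DIFFERENT — A ⇓ S^8(Z), B ⇓ S^9(Z)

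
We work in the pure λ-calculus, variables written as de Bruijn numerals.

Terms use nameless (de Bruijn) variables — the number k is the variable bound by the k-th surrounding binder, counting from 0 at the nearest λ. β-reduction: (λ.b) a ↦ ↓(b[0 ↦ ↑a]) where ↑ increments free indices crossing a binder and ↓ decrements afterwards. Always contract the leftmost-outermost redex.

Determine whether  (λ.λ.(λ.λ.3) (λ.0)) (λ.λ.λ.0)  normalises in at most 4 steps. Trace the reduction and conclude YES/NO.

Answer: YES — reaches normal form λ.λ.λ.λ.λ.0 in 2 ≤ 4 steps

Reduction:
  start: (λ.λ.(λ.λ.3) (λ.0)) (λ.λ.λ.0)
  →1  λ.(λ.λ.λ.λ.λ.0) (λ.0)
  →2  λ.λ.λ.λ.λ.0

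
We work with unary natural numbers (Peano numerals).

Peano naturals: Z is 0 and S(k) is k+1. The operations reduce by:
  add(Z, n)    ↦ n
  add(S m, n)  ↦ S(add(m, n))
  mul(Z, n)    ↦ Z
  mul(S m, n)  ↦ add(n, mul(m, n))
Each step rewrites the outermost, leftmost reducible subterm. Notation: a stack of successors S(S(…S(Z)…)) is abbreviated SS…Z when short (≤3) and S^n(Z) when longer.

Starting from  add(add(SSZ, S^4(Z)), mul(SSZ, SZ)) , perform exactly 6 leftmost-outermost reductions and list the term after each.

  start: add(add(SSZ, S^4(Z)), mul(SSZ, SZ))
  →1  add(S(add(SZ, S^4(Z))), mul(SSZ, SZ))
  →2  S(add(add(SZ, S^4(Z)), mul(SSZ, SZ)))
  →3  S(add(S(add(Z, S^4(Z))), mul(SSZ, SZ)))
  →4  S(S(add(add(Z, S^4(Z)), mul(SSZ, SZ))))
  →5  S(S(add(S^4(Z), mul(SSZ, SZ))))
  →6  S(S(S(add(SSSZ, mul(SSZ, SZ)))))

Answer: after 6 steps: S(S(S(add(SSSZ, mul(SSZ, SZ)))))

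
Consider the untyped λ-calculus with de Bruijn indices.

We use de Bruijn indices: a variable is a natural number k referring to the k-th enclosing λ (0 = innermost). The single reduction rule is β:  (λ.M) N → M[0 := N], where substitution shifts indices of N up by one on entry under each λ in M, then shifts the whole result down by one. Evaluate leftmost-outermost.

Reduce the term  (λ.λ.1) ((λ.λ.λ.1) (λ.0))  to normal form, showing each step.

Answer: normal form = λ.λ.λ.1  (in 2 steps)

Working:
  start: (λ.λ.1) ((λ.λ.λ.1) (λ.0))
  [1] λ.(λ.λ.λ.1) (λ.0)
  [2] λ.λ.λ.1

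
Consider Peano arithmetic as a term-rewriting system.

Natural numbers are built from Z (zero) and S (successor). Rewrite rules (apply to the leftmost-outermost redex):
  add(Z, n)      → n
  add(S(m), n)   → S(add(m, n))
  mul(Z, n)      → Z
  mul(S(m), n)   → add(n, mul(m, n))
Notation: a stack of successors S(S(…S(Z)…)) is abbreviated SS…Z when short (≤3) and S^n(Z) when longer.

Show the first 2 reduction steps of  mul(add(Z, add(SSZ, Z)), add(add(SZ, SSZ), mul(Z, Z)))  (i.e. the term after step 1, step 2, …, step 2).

  start: mul(add(Z, add(SSZ, Z)), add(add(SZ, SSZ), mul(Z, Z)))
  step 1: mul(add(SSZ, Z), add(add(SZ, SSZ), mul(Z, Z)))
  step 2: mul(S(add(SZ, Z)), add(add(SZ, SSZ), mul(Z, Z)))

Answer: after 2 steps: mul(S(add(SZ, Z)), add(add(SZ, SSZ), mul(Z, Z)))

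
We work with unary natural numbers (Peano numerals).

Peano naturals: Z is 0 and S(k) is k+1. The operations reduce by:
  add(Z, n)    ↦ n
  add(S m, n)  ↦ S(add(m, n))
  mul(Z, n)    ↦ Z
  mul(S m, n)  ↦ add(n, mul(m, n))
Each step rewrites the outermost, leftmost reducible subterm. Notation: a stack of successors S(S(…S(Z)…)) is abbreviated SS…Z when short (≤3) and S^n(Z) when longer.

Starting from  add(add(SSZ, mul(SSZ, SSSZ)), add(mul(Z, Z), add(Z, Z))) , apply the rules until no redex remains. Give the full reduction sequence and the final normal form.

  start: add(add(SSZ, mul(SSZ, SSSZ)), add(mul(Z, Z), add(Z, Z)))
  step 1: add(S(add(SZ, mul(SSZ, SSSZ))), add(mul(Z, Z), add(Z, Z)))
  step 2: S(add(add(SZ, mul(SSZ, SSSZ)), add(mul(Z, Z), add(Z, Z))))
  step 3: S(add(S(add(Z, mul(SSZ, SSSZ))), add(mul(Z, Z), add(Z, Z))))
  step 4: S(S(add(add(Z, mul(SSZ, SSSZ)), add(mul(Z, Z), add(Z, Z)))))
  step 5: S(S(add(mul(SSZ, SSSZ), add(mul(Z, Z), add(Z, Z)))))
  step 6: S(S(add(add(SSSZ, mul(SZ, SSSZ)), add(mul(Z, Z), add(Z, Z)))))
  step 7: S(S(add(S(add(SSZ, mul(SZ, SSSZ))), add(mul(Z, Z), add(Z, Z)))))
  step 8: S(S(S(add(add(SSZ, mul(SZ, SSSZ)), add(mul(Z, Z), add(Z, Z))))))
  step 9: S(S(S(add(S(add(SZ, mul(SZ, SSSZ))), add(mul(Z, Z), add(Z, Z))))))
  step 10: S(S(S(S(add(add(SZ, mul(SZ, SSSZ)), add(mul(Z, Z), add(Z, Z)))))))
  step 11: S(S(S(S(add(S(add(Z, mul(SZ, SSSZ))), add(mul(Z, Z), add(Z, Z)))))))
  step 12: S(S(S(S(S(add(add(Z, mul(SZ, SSSZ)), add(mul(Z, Z), add(Z, Z))))))))
  step 13: S(S(S(S(S(add(mul(SZ, SSSZ), add(mul(Z, Z), add(Z, Z))))))))
  step 14: S(S(S(S(S(add(add(SSSZ, mul(Z, SSSZ)), add(mul(Z, Z), add(Z, Z))))))))
  step 15: S(S(S(S(S(add(S(add(SSZ, mul(Z, SSSZ))), add(mul(Z, Z), add(Z, Z))))))))
  step 16: S(S(S(S(S(S(add(add(SSZ, mul(Z, SSSZ)), add(mul(Z, Z), add(Z, Z)))))))))
  step 17: S(S(S(S(S(S(add(S(add(SZ, mul(Z, SSSZ))), add(mul(Z, Z), add(Z, Z)))))))))
  step 18: S(S(S(S(S(S(S(add(add(SZ, mul(Z, SSSZ)), add(mul(Z, Z), add(Z, Z))))))))))
  step 19: S(S(S(S(S(S(S(add(S(add(Z, mul(Z, SSSZ))), add(mul(Z, Z), add(Z, Z))))))))))
  step 20: S(S(S(S(S(S(S(S(add(add(Z, mul(Z, SSSZ)), add(mul(Z, Z), add(Z, Z)))))))))))
  step 21: S(S(S(S(S(S(S(S(add(mul(Z, SSSZ), add(mul(Z, Z), add(Z, Z)))))))))))
  step 22: S(S(S(S(S(S(S(S(add(Z, add(mul(Z, Z), add(Z, Z)))))))))))
  step 23: S(S(S(S(S(S(S(S(add(mul(Z, Z), add(Z, Z))))))))))
  step 24: S(S(S(S(S(S(S(S(add(Z, add(Z, Z))))))))))
  step 25: S(S(S(S(S(S(S(S(add(Z, Z)))))))))
  step 26: S^8(Z)

Answer: normal form = S^8(Z)  (in 26 steps)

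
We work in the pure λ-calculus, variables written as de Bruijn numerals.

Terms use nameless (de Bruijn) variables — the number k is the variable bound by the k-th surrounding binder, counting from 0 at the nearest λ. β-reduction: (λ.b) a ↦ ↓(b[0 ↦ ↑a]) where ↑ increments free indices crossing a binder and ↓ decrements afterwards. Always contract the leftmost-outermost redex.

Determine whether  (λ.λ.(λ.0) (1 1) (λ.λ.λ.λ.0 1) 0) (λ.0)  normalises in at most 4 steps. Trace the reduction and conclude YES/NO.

Answer: NO — after 4 steps the term is λ.(λ.λ.λ.λ.0 1) 0, not yet normal

Reduction:
  start: (λ.λ.(λ.0) (1 1) (λ.λ.λ.λ.0 1) 0) (λ.0)
  →1  λ.(λ.0) ((λ.0) (λ.0)) (λ.λ.λ.λ.0 1) 0
  →2  λ.(λ.0) (λ.0) (λ.λ.λ.λ.0 1) 0
  →3  λ.(λ.0) (λ.λ.λ.λ.0 1) 0
  →4  λ.(λ.λ.λ.λ.0 1) 0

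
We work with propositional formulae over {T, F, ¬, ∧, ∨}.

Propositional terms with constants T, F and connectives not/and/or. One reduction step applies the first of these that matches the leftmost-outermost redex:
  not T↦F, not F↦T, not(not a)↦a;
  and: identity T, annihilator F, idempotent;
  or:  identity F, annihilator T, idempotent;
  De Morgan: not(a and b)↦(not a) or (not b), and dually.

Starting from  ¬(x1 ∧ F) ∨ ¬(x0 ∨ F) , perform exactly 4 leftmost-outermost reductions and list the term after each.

  start: ¬(x1 ∧ F) ∨ ¬(x0 ∨ F)
  [1] (¬x1 ∨ ¬F) ∨ ¬(x0 ∨ F)
  [2] (¬x1 ∨ T) ∨ ¬(x0 ∨ F)
  [3] T ∨ ¬(x0 ∨ F)
  [4] T

Answer: after 4 steps: T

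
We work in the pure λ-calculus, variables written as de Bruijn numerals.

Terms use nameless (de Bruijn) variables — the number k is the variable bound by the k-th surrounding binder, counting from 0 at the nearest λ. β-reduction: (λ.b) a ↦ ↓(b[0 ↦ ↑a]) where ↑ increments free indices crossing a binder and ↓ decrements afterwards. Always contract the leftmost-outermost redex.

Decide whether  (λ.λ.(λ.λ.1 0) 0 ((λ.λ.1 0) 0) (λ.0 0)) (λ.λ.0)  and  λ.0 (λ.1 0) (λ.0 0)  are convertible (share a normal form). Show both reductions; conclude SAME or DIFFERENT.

Answer: SAME — A ⇓ λ.0 (λ.1 0) (λ.0 0), B ⇓ λ.0 (λ.1 0) (λ.0 0)

Working:
Term A:
  start: (λ.λ.(λ.λ.1 0) 0 ((λ.λ.1 0) 0) (λ.0 0)) (λ.λ.0)
  [1] λ.(λ.λ.1 0) 0 ((λ.λ.1 0) 0) (λ.0 0)
  [2] λ.(λ.1 0) ((λ.λ.1 0) 0) (λ.0 0)
  [3] λ.0 ((λ.λ.1 0) 0) (λ.0 0)
  [4] λ.0 (λ.1 0) (λ.0 0)

Term B:
  start: λ.0 (λ.1 0) (λ.0 0)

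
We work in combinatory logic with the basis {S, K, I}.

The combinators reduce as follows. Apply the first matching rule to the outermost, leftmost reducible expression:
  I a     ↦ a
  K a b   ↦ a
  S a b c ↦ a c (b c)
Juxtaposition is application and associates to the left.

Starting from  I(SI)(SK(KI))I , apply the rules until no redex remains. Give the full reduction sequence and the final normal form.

  start: I(SI)(SK(KI))I
  →1  SI(SK(KI))I
  →2  II(SK(KI)I)
  →3  I(SK(KI)I)
  →4  SK(KI)I
  →5  KI(KII)
  →6  I

Answer: normal form = I  (in 6 steps)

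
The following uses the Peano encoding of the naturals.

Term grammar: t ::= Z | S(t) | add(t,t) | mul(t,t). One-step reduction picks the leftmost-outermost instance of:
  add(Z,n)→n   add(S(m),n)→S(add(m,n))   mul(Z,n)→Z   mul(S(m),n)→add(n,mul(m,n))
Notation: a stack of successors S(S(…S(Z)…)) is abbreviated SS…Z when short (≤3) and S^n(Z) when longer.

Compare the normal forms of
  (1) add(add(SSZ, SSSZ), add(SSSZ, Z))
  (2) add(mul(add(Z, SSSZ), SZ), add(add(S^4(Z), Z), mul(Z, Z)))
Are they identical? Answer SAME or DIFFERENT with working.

Term A:
  start: add(add(SSZ, SSSZ), add(SSSZ, Z))
  →1  add(S(add(SZ, SSSZ)), add(SSSZ, Z))
  →2  S(add(add(SZ, SSSZ), add(SSSZ, Z)))
  →3  S(add(S(add(Z, SSSZ)), add(SSSZ, Z)))
  →4  S(S(add(add(Z, SSSZ), add(SSSZ, Z))))
  →5  S(S(add(SSSZ, add(SSSZ, Z))))
  →6  S(S(S(add(SSZ, add(SSSZ, Z)))))
  →7  S(S(S(S(add(SZ, add(SSSZ, Z))))))
  →8  S(S(S(S(S(add(Z, add(SSSZ, Z)))))))
  →9  S(S(S(S(S(add(SSSZ, Z))))))
  →10  S(S(S(S(S(S(add(SSZ, Z)))))))
  →11  S(S(S(S(S(S(S(add(SZ, Z))))))))
  →12  S(S(S(S(S(S(S(S(add(Z, Z)))))))))
  →13  S^8(Z)

Term B:
  start: add(mul(add(Z, SSSZ), SZ), add(add(S^4(Z), Z), mul(Z, Z)))
  →1  add(mul(SSSZ, SZ), add(add(S^4(Z), Z), mul(Z, Z)))
  →2  add(add(SZ, mul(SSZ, SZ)), add(add(S^4(Z), Z), mul(Z, Z)))
  →3  add(S(add(Z, mul(SSZ, SZ))), add(add(S^4(Z), Z), mul(Z, Z)))
  →4  S(add(add(Z, mul(SSZ, SZ)), add(add(S^4(Z), Z), mul(Z, Z))))
  →5  S(add(mul(SSZ, SZ), add(add(S^4(Z), Z), mul(Z, Z))))
  →6  S(add(add(SZ, mul(SZ, SZ)), add(add(S^4(Z), Z), mul(Z, Z))))
  →7  S(add(S(add(Z, mul(SZ, SZ))), add(add(S^4(Z), Z), mul(Z, Z))))
  →8  S(S(add(add(Z, mul(SZ, SZ)), add(add(S^4(Z), Z), mul(Z, Z)))))
  →9  S(S(add(mul(SZ, SZ), add(add(S^4(Z), Z), mul(Z, Z)))))
  →10  S(S(add(add(SZ, mul(Z, SZ)), add(add(S^4(Z), Z), mul(Z, Z)))))
  →11  S(S(add(S(add(Z, mul(Z, SZ))), add(add(S^4(Z), Z), mul(Z, Z)))))
  →12  S(S(S(add(add(Z, mul(Z, SZ)), add(add(S^4(Z), Z), mul(Z, Z))))))
  →13  S(S(S(add(mul(Z, SZ), add(add(S^4(Z), Z), mul(Z, Z))))))
  →14  S(S(S(add(Z, add(add(S^4(Z), Z), mul(Z, Z))))))
  →15  S(S(S(add(add(S^4(Z), Z), mul(Z, Z)))))
  →16  S(S(S(add(S(add(SSSZ, Z)), mul(Z, Z)))))
  →17  S(S(S(S(add(add(SSSZ, Z), mul(Z, Z))))))
  →18  S(S(S(S(add(S(add(SSZ, Z)), mul(Z, Z))))))
  →19  S(S(S(S(S(add(add(SSZ, Z), mul(Z, Z)))))))
  →20  S(S(S(S(S(add(S(add(SZ, Z)), mul(Z, Z)))))))
  →21  S(S(S(S(S(S(add(add(SZ, Z), mul(Z, Z))))))))
  →22  S(S(S(S(S(S(add(S(add(Z, Z)), mul(Z, Z))))))))
  →23  S(S(S(S(S(S(S(add(add(Z, Z), mul(Z, Z)))))))))
  →24  S(S(S(S(S(S(S(add(Z, mul(Z, Z)))))))))
  →25  S(S(S(S(S(S(S(mul(Z, Z))))))))
  →26  S^7(Z)

Answer: DIFFERENT — A ⇓ S^8(Z), B ⇓ S^7(Z)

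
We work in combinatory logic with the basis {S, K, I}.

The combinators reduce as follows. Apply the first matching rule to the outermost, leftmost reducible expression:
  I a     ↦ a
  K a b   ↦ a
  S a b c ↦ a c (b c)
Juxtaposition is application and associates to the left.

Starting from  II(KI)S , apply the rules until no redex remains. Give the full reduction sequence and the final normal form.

Answer: normal form = I  (in 3 steps)

Derivation:
  start: II(KI)S
  [1] I(KI)S
  [2] KIS
  [3] I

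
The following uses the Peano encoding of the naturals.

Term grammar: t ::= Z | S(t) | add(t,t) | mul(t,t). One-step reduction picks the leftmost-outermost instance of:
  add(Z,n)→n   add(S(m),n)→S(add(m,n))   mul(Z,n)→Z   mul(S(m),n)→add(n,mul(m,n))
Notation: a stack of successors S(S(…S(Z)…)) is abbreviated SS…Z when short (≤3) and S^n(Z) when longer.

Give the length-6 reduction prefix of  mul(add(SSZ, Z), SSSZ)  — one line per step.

  start: mul(add(SSZ, Z), SSSZ)
  →1  mul(S(add(SZ, Z)), SSSZ)
  →2  add(SSSZ, mul(add(SZ, Z), SSSZ))
  →3  S(add(SSZ, mul(add(SZ, Z), SSSZ)))
  →4  S(S(add(SZ, mul(add(SZ, Z), SSSZ))))
  →5  S(S(S(add(Z, mul(add(SZ, Z), SSSZ)))))
  →6  S(S(S(mul(add(SZ, Z), SSSZ))))

Answer: after 6 steps: S(S(S(mul(add(SZ, Z), SSSZ))))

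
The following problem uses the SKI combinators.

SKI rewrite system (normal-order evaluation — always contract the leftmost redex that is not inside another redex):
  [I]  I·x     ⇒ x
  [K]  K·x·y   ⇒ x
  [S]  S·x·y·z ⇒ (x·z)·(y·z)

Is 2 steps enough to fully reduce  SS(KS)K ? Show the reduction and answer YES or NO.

  start: SS(KS)K
  →1  SK(KSK)
  →2  SKS

Answer: YES — reaches normal form SKS in 2 ≤ 2 steps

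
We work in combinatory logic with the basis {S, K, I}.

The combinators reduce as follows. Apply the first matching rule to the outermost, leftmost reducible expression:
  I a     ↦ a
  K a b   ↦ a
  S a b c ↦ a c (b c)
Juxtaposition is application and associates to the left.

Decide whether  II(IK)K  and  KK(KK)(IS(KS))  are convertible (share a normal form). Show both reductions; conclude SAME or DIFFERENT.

Answer: DIFFERENT — A ⇓ KK, B ⇓ K(S(KS))

Derivation:
Term A:
  start: II(IK)K
  step 1: I(IK)K
  step 2: IKK
  step 3: KK

Term B:
  start: KK(KK)(IS(KS))
  step 1: K(IS(KS))
  step 2: K(S(KS))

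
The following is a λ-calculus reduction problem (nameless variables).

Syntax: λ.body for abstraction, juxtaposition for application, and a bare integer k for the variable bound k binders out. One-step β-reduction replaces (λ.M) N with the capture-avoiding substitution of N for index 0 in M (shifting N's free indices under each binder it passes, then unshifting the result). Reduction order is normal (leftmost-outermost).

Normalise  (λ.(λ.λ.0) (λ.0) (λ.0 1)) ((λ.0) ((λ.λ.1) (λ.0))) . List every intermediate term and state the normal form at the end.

  start: (λ.(λ.λ.0) (λ.0) (λ.0 1)) ((λ.0) ((λ.λ.1) (λ.0)))
  →1  (λ.λ.0) (λ.0) (λ.0 ((λ.0) ((λ.λ.1) (λ.0))))
  →2  (λ.0) (λ.0 ((λ.0) ((λ.λ.1) (λ.0))))
  →3  λ.0 ((λ.0) ((λ.λ.1) (λ.0)))
  →4  λ.0 ((λ.λ.1) (λ.0))
  →5  λ.0 (λ.λ.0)

Answer: normal form = λ.0 (λ.λ.0)  (in 5 steps)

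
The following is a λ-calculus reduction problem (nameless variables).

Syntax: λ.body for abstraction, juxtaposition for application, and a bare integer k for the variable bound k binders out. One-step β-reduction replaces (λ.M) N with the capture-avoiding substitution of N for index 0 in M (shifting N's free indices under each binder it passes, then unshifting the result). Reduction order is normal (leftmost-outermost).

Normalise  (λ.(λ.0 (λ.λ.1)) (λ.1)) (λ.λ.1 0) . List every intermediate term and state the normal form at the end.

Answer: normal form = λ.λ.1 0  (in 3 steps)

Working:
  start: (λ.(λ.0 (λ.λ.1)) (λ.1)) (λ.λ.1 0)
  →1  (λ.0 (λ.λ.1)) (λ.λ.λ.1 0)
  →2  (λ.λ.λ.1 0) (λ.λ.1)
  →3  λ.λ.1 0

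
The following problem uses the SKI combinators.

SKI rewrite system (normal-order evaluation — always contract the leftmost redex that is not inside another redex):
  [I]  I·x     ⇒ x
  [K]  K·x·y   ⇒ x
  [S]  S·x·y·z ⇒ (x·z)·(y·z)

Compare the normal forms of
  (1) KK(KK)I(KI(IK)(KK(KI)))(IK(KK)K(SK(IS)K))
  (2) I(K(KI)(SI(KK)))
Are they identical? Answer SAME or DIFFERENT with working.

Answer: DIFFERENT — A ⇓ K, B ⇓ KI

Working:
Term A:
  start: KK(KK)I(KI(IK)(KK(KI)))(IK(KK)K(SK(IS)K))
  step 1: KI(KI(IK)(KK(KI)))(IK(KK)K(SK(IS)K))
  step 2: I(IK(KK)K(SK(IS)K))
  step 3: IK(KK)K(SK(IS)K)
  step 4: K(KK)K(SK(IS)K)
  step 5: KK(SK(IS)K)
  step 6: K

Term B:
  start: I(K(KI)(SI(KK)))
  step 1: K(KI)(SI(KK))
  step 2: KI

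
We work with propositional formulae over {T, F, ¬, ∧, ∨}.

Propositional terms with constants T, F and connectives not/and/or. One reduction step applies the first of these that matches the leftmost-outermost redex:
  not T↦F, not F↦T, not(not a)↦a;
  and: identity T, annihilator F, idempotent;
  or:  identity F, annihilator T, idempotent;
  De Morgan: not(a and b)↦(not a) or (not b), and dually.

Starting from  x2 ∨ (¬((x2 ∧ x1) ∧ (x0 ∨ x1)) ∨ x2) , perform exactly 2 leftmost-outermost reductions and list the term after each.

  start: x2 ∨ (¬((x2 ∧ x1) ∧ (x0 ∨ x1)) ∨ x2)
  [1] x2 ∨ ((¬(x2 ∧ x1) ∨ ¬(x0 ∨ x1)) ∨ x2)
  [2] x2 ∨ (((¬x2 ∨ ¬x1) ∨ ¬(x0 ∨ x1)) ∨ x2)

Answer: after 2 steps: x2 ∨ (((¬x2 ∨ ¬x1) ∨ ¬(x0 ∨ x1)) ∨ x2)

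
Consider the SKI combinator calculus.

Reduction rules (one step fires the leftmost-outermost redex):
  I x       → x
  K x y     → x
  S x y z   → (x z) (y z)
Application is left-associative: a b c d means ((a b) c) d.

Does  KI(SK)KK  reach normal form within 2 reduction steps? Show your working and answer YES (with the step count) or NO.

Answer: YES — reaches normal form KK in 2 ≤ 2 steps

Derivation:
  start: KI(SK)KK
  →1  IKK
  →2  KK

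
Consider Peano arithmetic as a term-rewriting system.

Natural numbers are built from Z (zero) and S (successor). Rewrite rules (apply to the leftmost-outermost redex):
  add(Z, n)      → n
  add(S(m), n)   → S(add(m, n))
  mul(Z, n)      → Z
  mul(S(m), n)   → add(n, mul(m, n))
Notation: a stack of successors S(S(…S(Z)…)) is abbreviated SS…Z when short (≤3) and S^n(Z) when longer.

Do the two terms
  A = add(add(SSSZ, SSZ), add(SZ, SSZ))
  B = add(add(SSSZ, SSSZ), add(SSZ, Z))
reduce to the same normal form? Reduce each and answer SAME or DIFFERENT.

Answer: SAME — A ⇓ S^8(Z), B ⇓ S^8(Z)

Working:
Term A:
  start: add(add(SSSZ, SSZ), add(SZ, SSZ))
  →1  add(S(add(SSZ, SSZ)), add(SZ, SSZ))
  →2  S(add(add(SSZ, SSZ), add(SZ, SSZ)))
  →3  S(add(S(add(SZ, SSZ)), add(SZ, SSZ)))
  →4  S(S(add(add(SZ, SSZ), add(SZ, SSZ))))
  →5  S(S(add(S(add(Z, SSZ)), add(SZ, SSZ))))
  →6  S(S(S(add(add(Z, SSZ), add(SZ, SSZ)))))
  →7  S(S(S(add(SSZ, add(SZ, SSZ)))))
  →8  S(S(S(S(add(SZ, add(SZ, SSZ))))))
  →9  S(S(S(S(S(add(Z, add(SZ, SSZ)))))))
  →10  S(S(S(S(S(add(SZ, SSZ))))))
  →11  S(S(S(S(S(S(add(Z, SSZ)))))))
  →12  S^8(Z)

Term B:
  start: add(add(SSSZ, SSSZ), add(SSZ, Z))
  →1  add(S(add(SSZ, SSSZ)), add(SSZ, Z))
  →2  S(add(add(SSZ, SSSZ), add(SSZ, Z)))
  →3  S(add(S(add(SZ, SSSZ)), add(SSZ, Z)))
  →4  S(S(add(add(SZ, SSSZ), add(SSZ, Z))))
  →5  S(S(add(S(add(Z, SSSZ)), add(SSZ, Z))))
  →6  S(S(S(add(add(Z, SSSZ), add(SSZ, Z)))))
  →7  S(S(S(add(SSSZ, add(SSZ, Z)))))
  →8  S(S(S(S(add(SSZ, add(SSZ, Z))))))
  →9  S(S(S(S(S(add(SZ, add(SSZ, Z)))))))
  →10  S(S(S(S(S(S(add(Z, add(SSZ, Z))))))))
  →11  S(S(S(S(S(S(add(SSZ, Z)))))))
  →12  S(S(S(S(S(S(S(add(SZ, Z))))))))
  →13  S(S(S(S(S(S(S(S(add(Z, Z)))))))))
  →14  S^8(Z)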